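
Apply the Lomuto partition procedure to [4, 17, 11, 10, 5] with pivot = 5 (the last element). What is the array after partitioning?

Lomuto partition with pivot = 5:

Initial array: [4, 17, 11, 10, 5]

arr[0]=4 <= 5: swap with position 0, array becomes [4, 17, 11, 10, 5]
arr[1]=17 > 5: no swap
arr[2]=11 > 5: no swap
arr[3]=10 > 5: no swap

Place pivot at position 1: [4, 5, 11, 10, 17]
Pivot position: 1

After partitioning with pivot 5, the array becomes [4, 5, 11, 10, 17]. The pivot is placed at index 1. All elements to the left of the pivot are <= 5, and all elements to the right are > 5.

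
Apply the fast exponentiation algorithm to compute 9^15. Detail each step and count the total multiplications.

Computing 9^15 by squaring (build up from 9^1; each line after the first costs one multiplication):

9^1 = 9
9^2 = (9^1)^2 = 9^2 = 81
9^3 = 9 * 9^2 = 9 * 81 = 729
9^6 = (9^3)^2 = 729^2 = 531441
9^7 = 9 * 9^6 = 9 * 531441 = 4782969
9^14 = (9^7)^2 = 4782969^2 = 22876792454961
9^15 = 9 * 9^14 = 9 * 22876792454961 = 205891132094649

Result: 205891132094649
Multiplications needed: 6 (6 lines after 9^1)

9^15 = 205891132094649. Using exponentiation by squaring, this requires 6 multiplications. The key idea: if the exponent is even, square the half-power; if odd, multiply by the base once.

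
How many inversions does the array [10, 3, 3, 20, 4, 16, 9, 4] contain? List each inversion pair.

Finding inversions in [10, 3, 3, 20, 4, 16, 9, 4]:

(0, 1): arr[0]=10 > arr[1]=3
(0, 2): arr[0]=10 > arr[2]=3
(0, 4): arr[0]=10 > arr[4]=4
(0, 6): arr[0]=10 > arr[6]=9
(0, 7): arr[0]=10 > arr[7]=4
(3, 4): arr[3]=20 > arr[4]=4
(3, 5): arr[3]=20 > arr[5]=16
(3, 6): arr[3]=20 > arr[6]=9
(3, 7): arr[3]=20 > arr[7]=4
(5, 6): arr[5]=16 > arr[6]=9
(5, 7): arr[5]=16 > arr[7]=4
(6, 7): arr[6]=9 > arr[7]=4

Total inversions: 12

The array has 12 inversion(s): (0,1), (0,2), (0,4), (0,6), (0,7), (3,4), (3,5), (3,6), (3,7), (5,6), (5,7), (6,7). Each pair (i,j) satisfies i < j and arr[i] > arr[j].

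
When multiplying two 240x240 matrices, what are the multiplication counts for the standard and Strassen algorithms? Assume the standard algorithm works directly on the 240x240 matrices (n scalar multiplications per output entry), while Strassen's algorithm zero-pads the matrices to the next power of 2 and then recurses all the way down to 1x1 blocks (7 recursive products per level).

Matrix multiplication for 240x240 matrices:

Strassen's algorithm requires power-of-2 dimensions. Pad 240x240 to 256x256 (next power of 2).

Standard algorithm: 240^3 = 13824000 multiplications
Strassen's algorithm: 7^(log2(256)) = 7^8 = 5764801 multiplications
Savings: 13824000 - 5764801 = 8059199 multiplications

Standard: 13824000 multiplications (240^3). Strassen: 5764801 multiplications (7^8, after padding to 256x256). Strassen reduces 8 recursive multiplications to 7 at each level.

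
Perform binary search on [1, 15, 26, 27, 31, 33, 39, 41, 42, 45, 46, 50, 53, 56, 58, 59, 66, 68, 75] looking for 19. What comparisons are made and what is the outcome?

Binary search for 19 in [1, 15, 26, 27, 31, 33, 39, 41, 42, 45, 46, 50, 53, 56, 58, 59, 66, 68, 75]:

lo=0, hi=18, mid=9, arr[mid]=45 -> 45 > 19, search left half
lo=0, hi=8, mid=4, arr[mid]=31 -> 31 > 19, search left half
lo=0, hi=3, mid=1, arr[mid]=15 -> 15 < 19, search right half
lo=2, hi=3, mid=2, arr[mid]=26 -> 26 > 19, search left half
lo=2 > hi=1, target 19 not found

Binary search determines that 19 is not in the array after 4 comparisons. The search space was exhausted without finding the target.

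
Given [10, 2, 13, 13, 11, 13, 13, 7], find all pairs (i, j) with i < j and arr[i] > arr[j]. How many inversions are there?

Finding inversions in [10, 2, 13, 13, 11, 13, 13, 7]:

(0, 1): arr[0]=10 > arr[1]=2
(0, 7): arr[0]=10 > arr[7]=7
(2, 4): arr[2]=13 > arr[4]=11
(2, 7): arr[2]=13 > arr[7]=7
(3, 4): arr[3]=13 > arr[4]=11
(3, 7): arr[3]=13 > arr[7]=7
(4, 7): arr[4]=11 > arr[7]=7
(5, 7): arr[5]=13 > arr[7]=7
(6, 7): arr[6]=13 > arr[7]=7

Total inversions: 9

The array has 9 inversion(s): (0,1), (0,7), (2,4), (2,7), (3,4), (3,7), (4,7), (5,7), (6,7). Each pair (i,j) satisfies i < j and arr[i] > arr[j].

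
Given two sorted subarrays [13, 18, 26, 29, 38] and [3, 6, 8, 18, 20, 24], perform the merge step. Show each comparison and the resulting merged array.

Merging process:

Compare 13 vs 3: take 3 from right. Merged: [3]
Compare 13 vs 6: take 6 from right. Merged: [3, 6]
Compare 13 vs 8: take 8 from right. Merged: [3, 6, 8]
Compare 13 vs 18: take 13 from left. Merged: [3, 6, 8, 13]
Compare 18 vs 18: take 18 from left. Merged: [3, 6, 8, 13, 18]
Compare 26 vs 18: take 18 from right. Merged: [3, 6, 8, 13, 18, 18]
Compare 26 vs 20: take 20 from right. Merged: [3, 6, 8, 13, 18, 18, 20]
Compare 26 vs 24: take 24 from right. Merged: [3, 6, 8, 13, 18, 18, 20, 24]
Append remaining from left: [26, 29, 38]. Merged: [3, 6, 8, 13, 18, 18, 20, 24, 26, 29, 38]

Final merged array: [3, 6, 8, 13, 18, 18, 20, 24, 26, 29, 38]
Total comparisons: 8

The merged array is [3, 6, 8, 13, 18, 18, 20, 24, 26, 29, 38], requiring 8 comparisons. The merge step runs in O(n) time where n is the total number of elements.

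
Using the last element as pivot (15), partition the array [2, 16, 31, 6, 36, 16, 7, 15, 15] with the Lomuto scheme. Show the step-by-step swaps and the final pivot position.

Lomuto partition with pivot = 15:

Initial array: [2, 16, 31, 6, 36, 16, 7, 15, 15]

arr[0]=2 <= 15: swap with position 0, array becomes [2, 16, 31, 6, 36, 16, 7, 15, 15]
arr[1]=16 > 15: no swap
arr[2]=31 > 15: no swap
arr[3]=6 <= 15: swap with position 1, array becomes [2, 6, 31, 16, 36, 16, 7, 15, 15]
arr[4]=36 > 15: no swap
arr[5]=16 > 15: no swap
arr[6]=7 <= 15: swap with position 2, array becomes [2, 6, 7, 16, 36, 16, 31, 15, 15]
arr[7]=15 <= 15: swap with position 3, array becomes [2, 6, 7, 15, 36, 16, 31, 16, 15]

Place pivot at position 4: [2, 6, 7, 15, 15, 16, 31, 16, 36]
Pivot position: 4

After partitioning with pivot 15, the array becomes [2, 6, 7, 15, 15, 16, 31, 16, 36]. The pivot is placed at index 4. All elements to the left of the pivot are <= 15, and all elements to the right are > 15.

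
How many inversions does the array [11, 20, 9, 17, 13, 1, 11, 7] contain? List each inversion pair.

Finding inversions in [11, 20, 9, 17, 13, 1, 11, 7]:

(0, 2): arr[0]=11 > arr[2]=9
(0, 5): arr[0]=11 > arr[5]=1
(0, 7): arr[0]=11 > arr[7]=7
(1, 2): arr[1]=20 > arr[2]=9
(1, 3): arr[1]=20 > arr[3]=17
(1, 4): arr[1]=20 > arr[4]=13
(1, 5): arr[1]=20 > arr[5]=1
(1, 6): arr[1]=20 > arr[6]=11
(1, 7): arr[1]=20 > arr[7]=7
(2, 5): arr[2]=9 > arr[5]=1
(2, 7): arr[2]=9 > arr[7]=7
(3, 4): arr[3]=17 > arr[4]=13
(3, 5): arr[3]=17 > arr[5]=1
(3, 6): arr[3]=17 > arr[6]=11
(3, 7): arr[3]=17 > arr[7]=7
(4, 5): arr[4]=13 > arr[5]=1
(4, 6): arr[4]=13 > arr[6]=11
(4, 7): arr[4]=13 > arr[7]=7
(6, 7): arr[6]=11 > arr[7]=7

Total inversions: 19

The array has 19 inversion(s): (0,2), (0,5), (0,7), (1,2), (1,3), (1,4), (1,5), (1,6), (1,7), (2,5), (2,7), (3,4), (3,5), (3,6), (3,7), (4,5), (4,6), (4,7), (6,7). Each pair (i,j) satisfies i < j and arr[i] > arr[j].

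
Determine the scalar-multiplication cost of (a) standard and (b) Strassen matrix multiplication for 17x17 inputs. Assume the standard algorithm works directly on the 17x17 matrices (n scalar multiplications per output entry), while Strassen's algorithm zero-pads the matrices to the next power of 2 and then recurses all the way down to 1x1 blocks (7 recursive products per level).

Matrix multiplication for 17x17 matrices:

Strassen's algorithm requires power-of-2 dimensions. Pad 17x17 to 32x32 (next power of 2).

Standard algorithm: 17^3 = 4913 multiplications
Strassen's algorithm: 7^(log2(32)) = 7^5 = 16807 multiplications
Difference: 4913 - 16807 = -11894 (Strassen uses MORE here due to padding overhead — for small or just-over-power-of-2 n, padding can outweigh the per-level savings)

Standard: 4913 multiplications (17^3). Strassen: 16807 multiplications (7^5, after padding to 32x32). Strassen reduces 8 recursive multiplications to 7 at each level.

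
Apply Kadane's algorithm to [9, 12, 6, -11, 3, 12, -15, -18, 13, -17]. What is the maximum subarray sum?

Using Kadane's algorithm on [9, 12, 6, -11, 3, 12, -15, -18, 13, -17]:

Scanning through the array:
Position 1 (value 12): max_ending_here = 21, max_so_far = 21
Position 2 (value 6): max_ending_here = 27, max_so_far = 27
Position 3 (value -11): max_ending_here = 16, max_so_far = 27
Position 4 (value 3): max_ending_here = 19, max_so_far = 27
Position 5 (value 12): max_ending_here = 31, max_so_far = 31
Position 6 (value -15): max_ending_here = 16, max_so_far = 31
Position 7 (value -18): max_ending_here = -2, max_so_far = 31
Position 8 (value 13): max_ending_here = 13, max_so_far = 31
Position 9 (value -17): max_ending_here = -4, max_so_far = 31

Maximum subarray: [9, 12, 6, -11, 3, 12]
Maximum sum: 31

The maximum subarray is [9, 12, 6, -11, 3, 12] with sum 31. This subarray runs from index 0 to index 5.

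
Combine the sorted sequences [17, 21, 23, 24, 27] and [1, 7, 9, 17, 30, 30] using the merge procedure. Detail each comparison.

Merging process:

Compare 17 vs 1: take 1 from right. Merged: [1]
Compare 17 vs 7: take 7 from right. Merged: [1, 7]
Compare 17 vs 9: take 9 from right. Merged: [1, 7, 9]
Compare 17 vs 17: take 17 from left. Merged: [1, 7, 9, 17]
Compare 21 vs 17: take 17 from right. Merged: [1, 7, 9, 17, 17]
Compare 21 vs 30: take 21 from left. Merged: [1, 7, 9, 17, 17, 21]
Compare 23 vs 30: take 23 from left. Merged: [1, 7, 9, 17, 17, 21, 23]
Compare 24 vs 30: take 24 from left. Merged: [1, 7, 9, 17, 17, 21, 23, 24]
Compare 27 vs 30: take 27 from left. Merged: [1, 7, 9, 17, 17, 21, 23, 24, 27]
Append remaining from right: [30, 30]. Merged: [1, 7, 9, 17, 17, 21, 23, 24, 27, 30, 30]

Final merged array: [1, 7, 9, 17, 17, 21, 23, 24, 27, 30, 30]
Total comparisons: 9

The merged array is [1, 7, 9, 17, 17, 21, 23, 24, 27, 30, 30], requiring 9 comparisons. The merge step runs in O(n) time where n is the total number of elements.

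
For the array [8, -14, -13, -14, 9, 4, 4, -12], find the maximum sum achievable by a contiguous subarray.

Using Kadane's algorithm on [8, -14, -13, -14, 9, 4, 4, -12]:

Scanning through the array:
Position 1 (value -14): max_ending_here = -6, max_so_far = 8
Position 2 (value -13): max_ending_here = -13, max_so_far = 8
Position 3 (value -14): max_ending_here = -14, max_so_far = 8
Position 4 (value 9): max_ending_here = 9, max_so_far = 9
Position 5 (value 4): max_ending_here = 13, max_so_far = 13
Position 6 (value 4): max_ending_here = 17, max_so_far = 17
Position 7 (value -12): max_ending_here = 5, max_so_far = 17

Maximum subarray: [9, 4, 4]
Maximum sum: 17

The maximum subarray is [9, 4, 4] with sum 17. This subarray runs from index 4 to index 6.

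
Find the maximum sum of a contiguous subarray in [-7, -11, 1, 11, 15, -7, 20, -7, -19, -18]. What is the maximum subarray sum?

Using Kadane's algorithm on [-7, -11, 1, 11, 15, -7, 20, -7, -19, -18]:

Scanning through the array:
Position 1 (value -11): max_ending_here = -11, max_so_far = -7
Position 2 (value 1): max_ending_here = 1, max_so_far = 1
Position 3 (value 11): max_ending_here = 12, max_so_far = 12
Position 4 (value 15): max_ending_here = 27, max_so_far = 27
Position 5 (value -7): max_ending_here = 20, max_so_far = 27
Position 6 (value 20): max_ending_here = 40, max_so_far = 40
Position 7 (value -7): max_ending_here = 33, max_so_far = 40
Position 8 (value -19): max_ending_here = 14, max_so_far = 40
Position 9 (value -18): max_ending_here = -4, max_so_far = 40

Maximum subarray: [1, 11, 15, -7, 20]
Maximum sum: 40

The maximum subarray is [1, 11, 15, -7, 20] with sum 40. This subarray runs from index 2 to index 6.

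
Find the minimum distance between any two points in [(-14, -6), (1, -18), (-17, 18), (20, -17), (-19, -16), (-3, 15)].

Computing all pairwise distances among 6 points:

d((-14, -6), (1, -18)) = 19.2094
d((-14, -6), (-17, 18)) = 24.1868
d((-14, -6), (20, -17)) = 35.7351
d((-14, -6), (-19, -16)) = 11.1803 <-- minimum
d((-14, -6), (-3, 15)) = 23.7065
d((1, -18), (-17, 18)) = 40.2492
d((1, -18), (20, -17)) = 19.0263
d((1, -18), (-19, -16)) = 20.0998
d((1, -18), (-3, 15)) = 33.2415
d((-17, 18), (20, -17)) = 50.9313
d((-17, 18), (-19, -16)) = 34.0588
d((-17, 18), (-3, 15)) = 14.3178
d((20, -17), (-19, -16)) = 39.0128
d((20, -17), (-3, 15)) = 39.4081
d((-19, -16), (-3, 15)) = 34.8855

Closest pair: (-14, -6) and (-19, -16) with distance 11.1803

The closest pair is (-14, -6) and (-19, -16) with Euclidean distance 11.1803. For 6 points, brute-force pairwise comparison is shown above. For large n, the divide-and-conquer algorithm (sort by x, recurse on halves, check the dividing strip) achieves O(n log n).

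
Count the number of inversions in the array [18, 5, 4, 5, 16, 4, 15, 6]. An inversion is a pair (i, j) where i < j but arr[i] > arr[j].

Finding inversions in [18, 5, 4, 5, 16, 4, 15, 6]:

(0, 1): arr[0]=18 > arr[1]=5
(0, 2): arr[0]=18 > arr[2]=4
(0, 3): arr[0]=18 > arr[3]=5
(0, 4): arr[0]=18 > arr[4]=16
(0, 5): arr[0]=18 > arr[5]=4
(0, 6): arr[0]=18 > arr[6]=15
(0, 7): arr[0]=18 > arr[7]=6
(1, 2): arr[1]=5 > arr[2]=4
(1, 5): arr[1]=5 > arr[5]=4
(3, 5): arr[3]=5 > arr[5]=4
(4, 5): arr[4]=16 > arr[5]=4
(4, 6): arr[4]=16 > arr[6]=15
(4, 7): arr[4]=16 > arr[7]=6
(6, 7): arr[6]=15 > arr[7]=6

Total inversions: 14

The array has 14 inversion(s): (0,1), (0,2), (0,3), (0,4), (0,5), (0,6), (0,7), (1,2), (1,5), (3,5), (4,5), (4,6), (4,7), (6,7). Each pair (i,j) satisfies i < j and arr[i] > arr[j].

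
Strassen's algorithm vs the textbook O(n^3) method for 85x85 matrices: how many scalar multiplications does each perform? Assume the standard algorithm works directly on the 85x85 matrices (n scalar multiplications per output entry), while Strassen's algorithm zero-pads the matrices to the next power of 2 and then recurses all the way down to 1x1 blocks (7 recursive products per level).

Matrix multiplication for 85x85 matrices:

Strassen's algorithm requires power-of-2 dimensions. Pad 85x85 to 128x128 (next power of 2).

Standard algorithm: 85^3 = 614125 multiplications
Strassen's algorithm: 7^(log2(128)) = 7^7 = 823543 multiplications
Difference: 614125 - 823543 = -209418 (Strassen uses MORE here due to padding overhead — for small or just-over-power-of-2 n, padding can outweigh the per-level savings)

Standard: 614125 multiplications (85^3). Strassen: 823543 multiplications (7^7, after padding to 128x128). Strassen reduces 8 recursive multiplications to 7 at each level.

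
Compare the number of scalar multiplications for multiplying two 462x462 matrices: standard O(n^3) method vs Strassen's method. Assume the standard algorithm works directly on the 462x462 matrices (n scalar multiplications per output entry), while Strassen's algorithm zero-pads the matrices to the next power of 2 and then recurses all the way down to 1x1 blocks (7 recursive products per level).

Matrix multiplication for 462x462 matrices:

Strassen's algorithm requires power-of-2 dimensions. Pad 462x462 to 512x512 (next power of 2).

Standard algorithm: 462^3 = 98611128 multiplications
Strassen's algorithm: 7^(log2(512)) = 7^9 = 40353607 multiplications
Savings: 98611128 - 40353607 = 58257521 multiplications

Standard: 98611128 multiplications (462^3). Strassen: 40353607 multiplications (7^9, after padding to 512x512). Strassen reduces 8 recursive multiplications to 7 at each level.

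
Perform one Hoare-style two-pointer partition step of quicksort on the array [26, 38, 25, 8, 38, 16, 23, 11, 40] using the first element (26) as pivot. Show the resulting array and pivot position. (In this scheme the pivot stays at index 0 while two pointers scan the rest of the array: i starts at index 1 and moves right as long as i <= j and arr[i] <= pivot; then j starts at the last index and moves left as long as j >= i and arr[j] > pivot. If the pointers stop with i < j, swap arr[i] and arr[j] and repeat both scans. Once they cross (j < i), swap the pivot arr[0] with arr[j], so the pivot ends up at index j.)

Hoare-style two-pointer partition with pivot = 26:

Initial array: [26, 38, 25, 8, 38, 16, 23, 11, 40]

Pointers start at i = 1, j = 8.
i stops at index 1 (arr[1]=38 > 26), j stops at index 7 (arr[7]=11 <= 26): swap arr[1] and arr[7], array becomes [26, 11, 25, 8, 38, 16, 23, 38, 40]
i stops at index 4 (arr[4]=38 > 26), j stops at index 6 (arr[6]=23 <= 26): swap arr[4] and arr[6], array becomes [26, 11, 25, 8, 23, 16, 38, 38, 40]
i ends at 6, j ends at 5: the pointers have crossed (j < i), so scanning stops.

Swap pivot arr[0] with arr[5] to place pivot at position 5: [16, 11, 25, 8, 23, 26, 38, 38, 40]
Pivot position: 5

After partitioning with pivot 26, the array becomes [16, 11, 25, 8, 23, 26, 38, 38, 40]. The pivot is placed at index 5. All elements to the left of the pivot are <= 26, and all elements to the right are > 26.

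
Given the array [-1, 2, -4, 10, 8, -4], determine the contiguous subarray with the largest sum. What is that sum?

Using Kadane's algorithm on [-1, 2, -4, 10, 8, -4]:

Scanning through the array:
Position 1 (value 2): max_ending_here = 2, max_so_far = 2
Position 2 (value -4): max_ending_here = -2, max_so_far = 2
Position 3 (value 10): max_ending_here = 10, max_so_far = 10
Position 4 (value 8): max_ending_here = 18, max_so_far = 18
Position 5 (value -4): max_ending_here = 14, max_so_far = 18

Maximum subarray: [10, 8]
Maximum sum: 18

The maximum subarray is [10, 8] with sum 18. This subarray runs from index 3 to index 4.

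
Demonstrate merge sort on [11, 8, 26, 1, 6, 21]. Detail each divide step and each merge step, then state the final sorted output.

Merge sort trace:

Split: [11, 8, 26, 1, 6, 21] -> [11, 8, 26] and [1, 6, 21]
  Split: [11, 8, 26] -> [11] and [8, 26]
    Split: [8, 26] -> [8] and [26]
    Merge: [8] + [26] -> [8, 26]
  Merge: [11] + [8, 26] -> [8, 11, 26]
  Split: [1, 6, 21] -> [1] and [6, 21]
    Split: [6, 21] -> [6] and [21]
    Merge: [6] + [21] -> [6, 21]
  Merge: [1] + [6, 21] -> [1, 6, 21]
Merge: [8, 11, 26] + [1, 6, 21] -> [1, 6, 8, 11, 21, 26]

Final sorted array: [1, 6, 8, 11, 21, 26]

The merge sort proceeds by recursively splitting the array and merging sorted halves.
After all merges, the sorted array is [1, 6, 8, 11, 21, 26].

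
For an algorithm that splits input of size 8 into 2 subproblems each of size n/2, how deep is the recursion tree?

For divide and conquer with division factor 2:

Problem sizes at each level:
Level 0: 8
Level 1: 4
Level 2: 2
Level 3: 1

The root is level 0 and the size-1 base case is level 3 (the tree spans levels 0 through 3, i.e. 4 levels counting the root), so the depth is the number of divisions: log_2(8) = 3

The recursion tree depth is log_2(8) = 3. At each level, the problem size is divided by 2, so it takes 3 divisions to reduce to a base case of size 1. The algorithm makes 2 recursive calls at each level.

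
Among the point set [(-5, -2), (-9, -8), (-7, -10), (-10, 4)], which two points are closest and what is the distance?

Computing all pairwise distances among 4 points:

d((-5, -2), (-9, -8)) = 7.2111
d((-5, -2), (-7, -10)) = 8.2462
d((-5, -2), (-10, 4)) = 7.8102
d((-9, -8), (-7, -10)) = 2.8284 <-- minimum
d((-9, -8), (-10, 4)) = 12.0416
d((-7, -10), (-10, 4)) = 14.3178

Closest pair: (-9, -8) and (-7, -10) with distance 2.8284

The closest pair is (-9, -8) and (-7, -10) with Euclidean distance 2.8284. For 4 points, brute-force pairwise comparison is shown above. For large n, the divide-and-conquer algorithm (sort by x, recurse on halves, check the dividing strip) achieves O(n log n).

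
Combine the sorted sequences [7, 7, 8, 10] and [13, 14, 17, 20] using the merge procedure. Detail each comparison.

Merging process:

Compare 7 vs 13: take 7 from left. Merged: [7]
Compare 7 vs 13: take 7 from left. Merged: [7, 7]
Compare 8 vs 13: take 8 from left. Merged: [7, 7, 8]
Compare 10 vs 13: take 10 from left. Merged: [7, 7, 8, 10]
Append remaining from right: [13, 14, 17, 20]. Merged: [7, 7, 8, 10, 13, 14, 17, 20]

Final merged array: [7, 7, 8, 10, 13, 14, 17, 20]
Total comparisons: 4

The merged array is [7, 7, 8, 10, 13, 14, 17, 20], requiring 4 comparisons. The merge step runs in O(n) time where n is the total number of elements.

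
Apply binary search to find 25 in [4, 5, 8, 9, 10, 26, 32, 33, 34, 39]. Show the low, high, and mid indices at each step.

Binary search for 25 in [4, 5, 8, 9, 10, 26, 32, 33, 34, 39]:

lo=0, hi=9, mid=4, arr[mid]=10 -> 10 < 25, search right half
lo=5, hi=9, mid=7, arr[mid]=33 -> 33 > 25, search left half
lo=5, hi=6, mid=5, arr[mid]=26 -> 26 > 25, search left half
lo=5 > hi=4, target 25 not found

Binary search determines that 25 is not in the array after 3 comparisons. The search space was exhausted without finding the target.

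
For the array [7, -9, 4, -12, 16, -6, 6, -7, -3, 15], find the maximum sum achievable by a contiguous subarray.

Using Kadane's algorithm on [7, -9, 4, -12, 16, -6, 6, -7, -3, 15]:

Scanning through the array:
Position 1 (value -9): max_ending_here = -2, max_so_far = 7
Position 2 (value 4): max_ending_here = 4, max_so_far = 7
Position 3 (value -12): max_ending_here = -8, max_so_far = 7
Position 4 (value 16): max_ending_here = 16, max_so_far = 16
Position 5 (value -6): max_ending_here = 10, max_so_far = 16
Position 6 (value 6): max_ending_here = 16, max_so_far = 16
Position 7 (value -7): max_ending_here = 9, max_so_far = 16
Position 8 (value -3): max_ending_here = 6, max_so_far = 16
Position 9 (value 15): max_ending_here = 21, max_so_far = 21

Maximum subarray: [16, -6, 6, -7, -3, 15]
Maximum sum: 21

The maximum subarray is [16, -6, 6, -7, -3, 15] with sum 21. This subarray runs from index 4 to index 9.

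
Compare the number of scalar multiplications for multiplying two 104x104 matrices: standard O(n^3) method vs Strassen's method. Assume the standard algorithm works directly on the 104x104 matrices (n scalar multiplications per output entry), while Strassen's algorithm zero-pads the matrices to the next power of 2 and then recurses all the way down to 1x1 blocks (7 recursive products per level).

Matrix multiplication for 104x104 matrices:

Strassen's algorithm requires power-of-2 dimensions. Pad 104x104 to 128x128 (next power of 2).

Standard algorithm: 104^3 = 1124864 multiplications
Strassen's algorithm: 7^(log2(128)) = 7^7 = 823543 multiplications
Savings: 1124864 - 823543 = 301321 multiplications

Standard: 1124864 multiplications (104^3). Strassen: 823543 multiplications (7^7, after padding to 128x128). Strassen reduces 8 recursive multiplications to 7 at each level.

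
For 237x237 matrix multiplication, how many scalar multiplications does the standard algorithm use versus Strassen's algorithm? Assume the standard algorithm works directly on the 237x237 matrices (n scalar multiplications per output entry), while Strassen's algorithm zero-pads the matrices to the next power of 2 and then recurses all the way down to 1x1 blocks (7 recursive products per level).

Matrix multiplication for 237x237 matrices:

Strassen's algorithm requires power-of-2 dimensions. Pad 237x237 to 256x256 (next power of 2).

Standard algorithm: 237^3 = 13312053 multiplications
Strassen's algorithm: 7^(log2(256)) = 7^8 = 5764801 multiplications
Savings: 13312053 - 5764801 = 7547252 multiplications

Standard: 13312053 multiplications (237^3). Strassen: 5764801 multiplications (7^8, after padding to 256x256). Strassen reduces 8 recursive multiplications to 7 at each level.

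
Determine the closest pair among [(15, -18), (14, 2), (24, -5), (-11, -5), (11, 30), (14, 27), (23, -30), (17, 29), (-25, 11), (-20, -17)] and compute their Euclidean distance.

Computing all pairwise distances among 10 points:

d((15, -18), (14, 2)) = 20.025
d((15, -18), (24, -5)) = 15.8114
d((15, -18), (-11, -5)) = 29.0689
d((15, -18), (11, 30)) = 48.1664
d((15, -18), (14, 27)) = 45.0111
d((15, -18), (23, -30)) = 14.4222
d((15, -18), (17, 29)) = 47.0425
d((15, -18), (-25, 11)) = 49.4065
d((15, -18), (-20, -17)) = 35.0143
d((14, 2), (24, -5)) = 12.2066
d((14, 2), (-11, -5)) = 25.9615
d((14, 2), (11, 30)) = 28.1603
d((14, 2), (14, 27)) = 25.0
d((14, 2), (23, -30)) = 33.2415
d((14, 2), (17, 29)) = 27.1662
d((14, 2), (-25, 11)) = 40.025
d((14, 2), (-20, -17)) = 38.9487
d((24, -5), (-11, -5)) = 35.0
d((24, -5), (11, 30)) = 37.3363
d((24, -5), (14, 27)) = 33.5261
d((24, -5), (23, -30)) = 25.02
d((24, -5), (17, 29)) = 34.7131
d((24, -5), (-25, 11)) = 51.5461
d((24, -5), (-20, -17)) = 45.607
d((-11, -5), (11, 30)) = 41.3401
d((-11, -5), (14, 27)) = 40.6079
d((-11, -5), (23, -30)) = 42.2019
d((-11, -5), (17, 29)) = 44.0454
d((-11, -5), (-25, 11)) = 21.2603
d((-11, -5), (-20, -17)) = 15.0
d((11, 30), (14, 27)) = 4.2426
d((11, 30), (23, -30)) = 61.1882
d((11, 30), (17, 29)) = 6.0828
d((11, 30), (-25, 11)) = 40.7063
d((11, 30), (-20, -17)) = 56.3028
d((14, 27), (23, -30)) = 57.7062
d((14, 27), (17, 29)) = 3.6056 <-- minimum
d((14, 27), (-25, 11)) = 42.1545
d((14, 27), (-20, -17)) = 55.6058
d((23, -30), (17, 29)) = 59.3043
d((23, -30), (-25, 11)) = 63.1269
d((23, -30), (-20, -17)) = 44.9222
d((17, 29), (-25, 11)) = 45.6946
d((17, 29), (-20, -17)) = 59.0339
d((-25, 11), (-20, -17)) = 28.4429

Closest pair: (14, 27) and (17, 29) with distance 3.6056

The closest pair is (14, 27) and (17, 29) with Euclidean distance 3.6056. For 10 points, brute-force pairwise comparison is shown above. For large n, the divide-and-conquer algorithm (sort by x, recurse on halves, check the dividing strip) achieves O(n log n).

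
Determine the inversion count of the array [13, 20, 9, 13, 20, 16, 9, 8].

Finding inversions in [13, 20, 9, 13, 20, 16, 9, 8]:

(0, 2): arr[0]=13 > arr[2]=9
(0, 6): arr[0]=13 > arr[6]=9
(0, 7): arr[0]=13 > arr[7]=8
(1, 2): arr[1]=20 > arr[2]=9
(1, 3): arr[1]=20 > arr[3]=13
(1, 5): arr[1]=20 > arr[5]=16
(1, 6): arr[1]=20 > arr[6]=9
(1, 7): arr[1]=20 > arr[7]=8
(2, 7): arr[2]=9 > arr[7]=8
(3, 6): arr[3]=13 > arr[6]=9
(3, 7): arr[3]=13 > arr[7]=8
(4, 5): arr[4]=20 > arr[5]=16
(4, 6): arr[4]=20 > arr[6]=9
(4, 7): arr[4]=20 > arr[7]=8
(5, 6): arr[5]=16 > arr[6]=9
(5, 7): arr[5]=16 > arr[7]=8
(6, 7): arr[6]=9 > arr[7]=8

Total inversions: 17

The array has 17 inversion(s): (0,2), (0,6), (0,7), (1,2), (1,3), (1,5), (1,6), (1,7), (2,7), (3,6), (3,7), (4,5), (4,6), (4,7), (5,6), (5,7), (6,7). Each pair (i,j) satisfies i < j and arr[i] > arr[j].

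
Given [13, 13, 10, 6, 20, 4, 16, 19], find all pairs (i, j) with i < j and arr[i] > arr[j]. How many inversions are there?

Finding inversions in [13, 13, 10, 6, 20, 4, 16, 19]:

(0, 2): arr[0]=13 > arr[2]=10
(0, 3): arr[0]=13 > arr[3]=6
(0, 5): arr[0]=13 > arr[5]=4
(1, 2): arr[1]=13 > arr[2]=10
(1, 3): arr[1]=13 > arr[3]=6
(1, 5): arr[1]=13 > arr[5]=4
(2, 3): arr[2]=10 > arr[3]=6
(2, 5): arr[2]=10 > arr[5]=4
(3, 5): arr[3]=6 > arr[5]=4
(4, 5): arr[4]=20 > arr[5]=4
(4, 6): arr[4]=20 > arr[6]=16
(4, 7): arr[4]=20 > arr[7]=19

Total inversions: 12

The array has 12 inversion(s): (0,2), (0,3), (0,5), (1,2), (1,3), (1,5), (2,3), (2,5), (3,5), (4,5), (4,6), (4,7). Each pair (i,j) satisfies i < j and arr[i] > arr[j].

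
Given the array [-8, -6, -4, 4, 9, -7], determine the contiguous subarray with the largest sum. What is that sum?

Using Kadane's algorithm on [-8, -6, -4, 4, 9, -7]:

Scanning through the array:
Position 1 (value -6): max_ending_here = -6, max_so_far = -6
Position 2 (value -4): max_ending_here = -4, max_so_far = -4
Position 3 (value 4): max_ending_here = 4, max_so_far = 4
Position 4 (value 9): max_ending_here = 13, max_so_far = 13
Position 5 (value -7): max_ending_here = 6, max_so_far = 13

Maximum subarray: [4, 9]
Maximum sum: 13

The maximum subarray is [4, 9] with sum 13. This subarray runs from index 3 to index 4.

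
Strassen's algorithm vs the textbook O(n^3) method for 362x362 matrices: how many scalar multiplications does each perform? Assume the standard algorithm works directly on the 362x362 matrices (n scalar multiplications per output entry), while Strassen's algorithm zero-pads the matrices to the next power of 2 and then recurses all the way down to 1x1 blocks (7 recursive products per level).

Matrix multiplication for 362x362 matrices:

Strassen's algorithm requires power-of-2 dimensions. Pad 362x362 to 512x512 (next power of 2).

Standard algorithm: 362^3 = 47437928 multiplications
Strassen's algorithm: 7^(log2(512)) = 7^9 = 40353607 multiplications
Savings: 47437928 - 40353607 = 7084321 multiplications

Standard: 47437928 multiplications (362^3). Strassen: 40353607 multiplications (7^9, after padding to 512x512). Strassen reduces 8 recursive multiplications to 7 at each level.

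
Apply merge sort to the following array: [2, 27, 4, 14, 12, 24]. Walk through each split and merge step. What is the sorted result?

Merge sort trace:

Split: [2, 27, 4, 14, 12, 24] -> [2, 27, 4] and [14, 12, 24]
  Split: [2, 27, 4] -> [2] and [27, 4]
    Split: [27, 4] -> [27] and [4]
    Merge: [27] + [4] -> [4, 27]
  Merge: [2] + [4, 27] -> [2, 4, 27]
  Split: [14, 12, 24] -> [14] and [12, 24]
    Split: [12, 24] -> [12] and [24]
    Merge: [12] + [24] -> [12, 24]
  Merge: [14] + [12, 24] -> [12, 14, 24]
Merge: [2, 4, 27] + [12, 14, 24] -> [2, 4, 12, 14, 24, 27]

Final sorted array: [2, 4, 12, 14, 24, 27]

The merge sort proceeds by recursively splitting the array and merging sorted halves.
After all merges, the sorted array is [2, 4, 12, 14, 24, 27].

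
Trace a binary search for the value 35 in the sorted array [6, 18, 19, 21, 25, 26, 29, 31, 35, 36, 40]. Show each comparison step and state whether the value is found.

Binary search for 35 in [6, 18, 19, 21, 25, 26, 29, 31, 35, 36, 40]:

lo=0, hi=10, mid=5, arr[mid]=26 -> 26 < 35, search right half
lo=6, hi=10, mid=8, arr[mid]=35 -> Found target at index 8!

Binary search finds 35 at index 8 after 2 comparisons. The search repeatedly halves the search space by comparing with the middle element.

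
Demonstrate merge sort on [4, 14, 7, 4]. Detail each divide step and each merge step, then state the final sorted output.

Merge sort trace:

Split: [4, 14, 7, 4] -> [4, 14] and [7, 4]
  Split: [4, 14] -> [4] and [14]
  Merge: [4] + [14] -> [4, 14]
  Split: [7, 4] -> [7] and [4]
  Merge: [7] + [4] -> [4, 7]
Merge: [4, 14] + [4, 7] -> [4, 4, 7, 14]

Final sorted array: [4, 4, 7, 14]

The merge sort proceeds by recursively splitting the array and merging sorted halves.
After all merges, the sorted array is [4, 4, 7, 14].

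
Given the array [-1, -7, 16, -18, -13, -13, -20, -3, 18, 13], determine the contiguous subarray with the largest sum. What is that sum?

Using Kadane's algorithm on [-1, -7, 16, -18, -13, -13, -20, -3, 18, 13]:

Scanning through the array:
Position 1 (value -7): max_ending_here = -7, max_so_far = -1
Position 2 (value 16): max_ending_here = 16, max_so_far = 16
Position 3 (value -18): max_ending_here = -2, max_so_far = 16
Position 4 (value -13): max_ending_here = -13, max_so_far = 16
Position 5 (value -13): max_ending_here = -13, max_so_far = 16
Position 6 (value -20): max_ending_here = -20, max_so_far = 16
Position 7 (value -3): max_ending_here = -3, max_so_far = 16
Position 8 (value 18): max_ending_here = 18, max_so_far = 18
Position 9 (value 13): max_ending_here = 31, max_so_far = 31

Maximum subarray: [18, 13]
Maximum sum: 31

The maximum subarray is [18, 13] with sum 31. This subarray runs from index 8 to index 9.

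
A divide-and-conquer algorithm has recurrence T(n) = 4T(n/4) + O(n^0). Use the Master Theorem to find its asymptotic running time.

Master Theorem for T(n) = 4T(n/4) + O(n^0):

a = 4, b = 4, c = 0
log_b(a) = log_4(4) = 1.0000

Case 1: c = 0 < log_4(4) = 1.0000
T(n) = O(n^(log_4 4)) = O(n)

For T(n) = 4T(n/4) + O(n^0): log_4(4) = 1.0000. This is Case 1 of the Master Theorem (c < log_b(a), work dominated by leaves), giving O(n).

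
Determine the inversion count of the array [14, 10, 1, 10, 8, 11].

Finding inversions in [14, 10, 1, 10, 8, 11]:

(0, 1): arr[0]=14 > arr[1]=10
(0, 2): arr[0]=14 > arr[2]=1
(0, 3): arr[0]=14 > arr[3]=10
(0, 4): arr[0]=14 > arr[4]=8
(0, 5): arr[0]=14 > arr[5]=11
(1, 2): arr[1]=10 > arr[2]=1
(1, 4): arr[1]=10 > arr[4]=8
(3, 4): arr[3]=10 > arr[4]=8

Total inversions: 8

The array has 8 inversion(s): (0,1), (0,2), (0,3), (0,4), (0,5), (1,2), (1,4), (3,4). Each pair (i,j) satisfies i < j and arr[i] > arr[j].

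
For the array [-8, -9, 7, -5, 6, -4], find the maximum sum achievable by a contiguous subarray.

Using Kadane's algorithm on [-8, -9, 7, -5, 6, -4]:

Scanning through the array:
Position 1 (value -9): max_ending_here = -9, max_so_far = -8
Position 2 (value 7): max_ending_here = 7, max_so_far = 7
Position 3 (value -5): max_ending_here = 2, max_so_far = 7
Position 4 (value 6): max_ending_here = 8, max_so_far = 8
Position 5 (value -4): max_ending_here = 4, max_so_far = 8

Maximum subarray: [7, -5, 6]
Maximum sum: 8

The maximum subarray is [7, -5, 6] with sum 8. This subarray runs from index 2 to index 4.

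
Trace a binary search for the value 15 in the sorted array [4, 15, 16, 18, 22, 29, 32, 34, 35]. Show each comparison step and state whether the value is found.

Binary search for 15 in [4, 15, 16, 18, 22, 29, 32, 34, 35]:

lo=0, hi=8, mid=4, arr[mid]=22 -> 22 > 15, search left half
lo=0, hi=3, mid=1, arr[mid]=15 -> Found target at index 1!

Binary search finds 15 at index 1 after 2 comparisons. The search repeatedly halves the search space by comparing with the middle element.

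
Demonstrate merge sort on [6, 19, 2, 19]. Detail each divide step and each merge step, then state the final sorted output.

Merge sort trace:

Split: [6, 19, 2, 19] -> [6, 19] and [2, 19]
  Split: [6, 19] -> [6] and [19]
  Merge: [6] + [19] -> [6, 19]
  Split: [2, 19] -> [2] and [19]
  Merge: [2] + [19] -> [2, 19]
Merge: [6, 19] + [2, 19] -> [2, 6, 19, 19]

Final sorted array: [2, 6, 19, 19]

The merge sort proceeds by recursively splitting the array and merging sorted halves.
After all merges, the sorted array is [2, 6, 19, 19].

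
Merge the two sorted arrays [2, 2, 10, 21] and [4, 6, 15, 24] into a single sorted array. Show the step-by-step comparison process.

Merging process:

Compare 2 vs 4: take 2 from left. Merged: [2]
Compare 2 vs 4: take 2 from left. Merged: [2, 2]
Compare 10 vs 4: take 4 from right. Merged: [2, 2, 4]
Compare 10 vs 6: take 6 from right. Merged: [2, 2, 4, 6]
Compare 10 vs 15: take 10 from left. Merged: [2, 2, 4, 6, 10]
Compare 21 vs 15: take 15 from right. Merged: [2, 2, 4, 6, 10, 15]
Compare 21 vs 24: take 21 from left. Merged: [2, 2, 4, 6, 10, 15, 21]
Append remaining from right: [24]. Merged: [2, 2, 4, 6, 10, 15, 21, 24]

Final merged array: [2, 2, 4, 6, 10, 15, 21, 24]
Total comparisons: 7

The merged array is [2, 2, 4, 6, 10, 15, 21, 24], requiring 7 comparisons. The merge step runs in O(n) time where n is the total number of elements.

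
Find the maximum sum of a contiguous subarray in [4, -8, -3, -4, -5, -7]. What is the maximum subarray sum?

Using Kadane's algorithm on [4, -8, -3, -4, -5, -7]:

Scanning through the array:
Position 1 (value -8): max_ending_here = -4, max_so_far = 4
Position 2 (value -3): max_ending_here = -3, max_so_far = 4
Position 3 (value -4): max_ending_here = -4, max_so_far = 4
Position 4 (value -5): max_ending_here = -5, max_so_far = 4
Position 5 (value -7): max_ending_here = -7, max_so_far = 4

Maximum subarray: [4]
Maximum sum: 4

The maximum subarray is [4] with sum 4. This subarray runs from index 0 to index 0.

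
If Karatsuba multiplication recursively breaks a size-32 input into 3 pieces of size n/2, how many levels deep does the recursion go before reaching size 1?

For divide and conquer with division factor 2:

Problem sizes at each level:
Level 0: 32
Level 1: 16
Level 2: 8
Level 3: 4
Level 4: 2
Level 5: 1

The root is level 0 and the size-1 base case is level 5 (the tree spans levels 0 through 5, i.e. 6 levels counting the root), so the depth is the number of divisions: log_2(32) = 5

The recursion tree depth is log_2(32) = 5. At each level, the problem size is divided by 2, so it takes 5 divisions to reduce to a base case of size 1. The algorithm makes 3 recursive calls at each level.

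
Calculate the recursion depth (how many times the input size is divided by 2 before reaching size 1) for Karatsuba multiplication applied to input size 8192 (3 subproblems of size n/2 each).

For divide and conquer with division factor 2:

Problem sizes at each level:
Level 0: 8192
Level 1: 4096
Level 2: 2048
Level 3: 1024
Level 4: 512
Level 5: 256
Level 6: 128
Level 7: 64
Level 8: 32
Level 9: 16
Level 10: 8
Level 11: 4
Level 12: 2
Level 13: 1

The root is level 0 and the size-1 base case is level 13 (the tree spans levels 0 through 13, i.e. 14 levels counting the root), so the depth is the number of divisions: log_2(8192) = 13

The recursion tree depth is log_2(8192) = 13. At each level, the problem size is divided by 2, so it takes 13 divisions to reduce to a base case of size 1. The algorithm makes 3 recursive calls at each level.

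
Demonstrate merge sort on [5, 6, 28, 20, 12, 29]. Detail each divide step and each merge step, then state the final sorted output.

Merge sort trace:

Split: [5, 6, 28, 20, 12, 29] -> [5, 6, 28] and [20, 12, 29]
  Split: [5, 6, 28] -> [5] and [6, 28]
    Split: [6, 28] -> [6] and [28]
    Merge: [6] + [28] -> [6, 28]
  Merge: [5] + [6, 28] -> [5, 6, 28]
  Split: [20, 12, 29] -> [20] and [12, 29]
    Split: [12, 29] -> [12] and [29]
    Merge: [12] + [29] -> [12, 29]
  Merge: [20] + [12, 29] -> [12, 20, 29]
Merge: [5, 6, 28] + [12, 20, 29] -> [5, 6, 12, 20, 28, 29]

Final sorted array: [5, 6, 12, 20, 28, 29]

The merge sort proceeds by recursively splitting the array and merging sorted halves.
After all merges, the sorted array is [5, 6, 12, 20, 28, 29].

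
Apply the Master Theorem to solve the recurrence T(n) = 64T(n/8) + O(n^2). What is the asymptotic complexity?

Master Theorem for T(n) = 64T(n/8) + O(n^2):

a = 64, b = 8, c = 2
log_b(a) = log_8(64) = 2.0000

Case 2: c = 2 = log_8(64) = 2.0000
T(n) = O(n^2 log n) = O(n^2 log n)

For T(n) = 64T(n/8) + O(n^2): log_8(64) = 2.0000. This is Case 2 of the Master Theorem (c = log_b(a), equal work at all levels), giving O(n^2 log n).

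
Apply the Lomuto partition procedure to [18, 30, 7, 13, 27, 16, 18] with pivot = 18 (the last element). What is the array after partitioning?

Lomuto partition with pivot = 18:

Initial array: [18, 30, 7, 13, 27, 16, 18]

arr[0]=18 <= 18: swap with position 0, array becomes [18, 30, 7, 13, 27, 16, 18]
arr[1]=30 > 18: no swap
arr[2]=7 <= 18: swap with position 1, array becomes [18, 7, 30, 13, 27, 16, 18]
arr[3]=13 <= 18: swap with position 2, array becomes [18, 7, 13, 30, 27, 16, 18]
arr[4]=27 > 18: no swap
arr[5]=16 <= 18: swap with position 3, array becomes [18, 7, 13, 16, 27, 30, 18]

Place pivot at position 4: [18, 7, 13, 16, 18, 30, 27]
Pivot position: 4

After partitioning with pivot 18, the array becomes [18, 7, 13, 16, 18, 30, 27]. The pivot is placed at index 4. All elements to the left of the pivot are <= 18, and all elements to the right are > 18.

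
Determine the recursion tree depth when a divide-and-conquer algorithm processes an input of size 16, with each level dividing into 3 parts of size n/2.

For divide and conquer with division factor 2:

Problem sizes at each level:
Level 0: 16
Level 1: 8
Level 2: 4
Level 3: 2
Level 4: 1

The root is level 0 and the size-1 base case is level 4 (the tree spans levels 0 through 4, i.e. 5 levels counting the root), so the depth is the number of divisions: log_2(16) = 4

The recursion tree depth is log_2(16) = 4. At each level, the problem size is divided by 2, so it takes 4 divisions to reduce to a base case of size 1. The algorithm makes 3 recursive calls at each level.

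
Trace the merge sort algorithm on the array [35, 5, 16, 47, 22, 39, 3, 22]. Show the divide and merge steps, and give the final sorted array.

Merge sort trace:

Split: [35, 5, 16, 47, 22, 39, 3, 22] -> [35, 5, 16, 47] and [22, 39, 3, 22]
  Split: [35, 5, 16, 47] -> [35, 5] and [16, 47]
    Split: [35, 5] -> [35] and [5]
    Merge: [35] + [5] -> [5, 35]
    Split: [16, 47] -> [16] and [47]
    Merge: [16] + [47] -> [16, 47]
  Merge: [5, 35] + [16, 47] -> [5, 16, 35, 47]
  Split: [22, 39, 3, 22] -> [22, 39] and [3, 22]
    Split: [22, 39] -> [22] and [39]
    Merge: [22] + [39] -> [22, 39]
    Split: [3, 22] -> [3] and [22]
    Merge: [3] + [22] -> [3, 22]
  Merge: [22, 39] + [3, 22] -> [3, 22, 22, 39]
Merge: [5, 16, 35, 47] + [3, 22, 22, 39] -> [3, 5, 16, 22, 22, 35, 39, 47]

Final sorted array: [3, 5, 16, 22, 22, 35, 39, 47]

The merge sort proceeds by recursively splitting the array and merging sorted halves.
After all merges, the sorted array is [3, 5, 16, 22, 22, 35, 39, 47].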